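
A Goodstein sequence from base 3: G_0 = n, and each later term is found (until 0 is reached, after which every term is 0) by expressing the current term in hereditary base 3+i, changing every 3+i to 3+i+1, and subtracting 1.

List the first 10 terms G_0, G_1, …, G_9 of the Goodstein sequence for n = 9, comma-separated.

9, 15, 17, 19, 21, 23, 24, 25, 26, 27

9 —HB3→ 3^2 —bump→ 4^2 = 16 —(−1)→ 15
15 —HB4→ 3·4 + 3 —bump→ 3·5 + 3 = 18 —(−1)→ 17
17 —HB5→ 3·5 + 2 —bump→ 3·6 + 2 = 20 —(−1)→ 19
19 —HB6→ 3·6 + 1 —bump→ 3·7 + 1 = 22 —(−1)→ 21
21 —HB7→ 3·7 —bump→ 3·8 = 24 —(−1)→ 23
23 —HB8→ 2·8 + 7 —bump→ 2·9 + 7 = 25 —(−1)→ 24
24 —HB9→ 2·9 + 6 —bump→ 2·10 + 6 = 26 —(−1)→ 25
25 —HB10→ 2·10 + 5 —bump→ 2·11 + 5 = 27 —(−1)→ 26
26 —HB11→ 2·11 + 4 —bump→ 2·12 + 4 = 28 —(−1)→ 27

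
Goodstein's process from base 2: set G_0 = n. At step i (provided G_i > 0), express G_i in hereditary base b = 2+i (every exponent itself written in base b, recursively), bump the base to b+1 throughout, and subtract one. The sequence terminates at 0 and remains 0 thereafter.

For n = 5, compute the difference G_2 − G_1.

228

5 —HB2→ 2^2 + 1 —bump→ 3^3 + 1 = 28 —(−1)→ 27
27 —HB3→ 3^3 —bump→ 4^4 = 256 —(−1)→ 255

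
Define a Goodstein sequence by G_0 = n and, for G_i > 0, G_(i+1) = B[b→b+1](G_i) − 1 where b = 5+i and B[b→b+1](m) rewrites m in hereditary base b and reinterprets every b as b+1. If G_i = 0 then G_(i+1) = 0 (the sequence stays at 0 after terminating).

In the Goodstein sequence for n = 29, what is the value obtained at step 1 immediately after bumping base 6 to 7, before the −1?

(0) 29|_5 = 5^2 + 4 ↦ 6^2 + 4|_6 = 40 ⇒ 39
(1) 39|_6 = 6^2 + 3 ↦ 7^2 + 3|_7 = 52 ⇒ 51

52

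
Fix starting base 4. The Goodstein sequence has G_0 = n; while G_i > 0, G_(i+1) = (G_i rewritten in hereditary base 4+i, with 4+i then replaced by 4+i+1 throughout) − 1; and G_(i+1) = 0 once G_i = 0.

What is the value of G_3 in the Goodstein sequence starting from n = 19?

[0] 19 ≡ 4^2 + 3 (base 4). Lift 5: 28. −1: 27.
[1] 27 ≡ 5^2 + 2 (base 5). Lift 6: 38. −1: 37.
[2] 37 ≡ 6^2 + 1 (base 6). Lift 7: 50. −1: 49.
[3] 49 ≡ 7^2 (base 7). Lift 8: 64. −1: 63.

49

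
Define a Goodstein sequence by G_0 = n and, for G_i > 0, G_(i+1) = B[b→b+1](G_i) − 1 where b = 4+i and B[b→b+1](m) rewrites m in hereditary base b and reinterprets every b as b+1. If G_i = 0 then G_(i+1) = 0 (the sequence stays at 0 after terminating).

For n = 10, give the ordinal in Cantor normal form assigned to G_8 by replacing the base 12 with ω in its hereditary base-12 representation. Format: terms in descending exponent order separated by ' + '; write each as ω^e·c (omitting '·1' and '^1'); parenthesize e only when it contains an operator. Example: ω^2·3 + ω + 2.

ω + 1

10 —HB4→ 2·4 + 2 —bump→ 2·5 + 2 = 12 —(−1)→ 11
11 —HB5→ 2·5 + 1 —bump→ 2·6 + 1 = 13 —(−1)→ 12
12 —HB6→ 2·6 —bump→ 2·7 = 14 —(−1)→ 13
13 —HB7→ 7 + 6 —bump→ 8 + 6 = 14 —(−1)→ 13
13 —HB8→ 8 + 5 —bump→ 9 + 5 = 14 —(−1)→ 13
13 —HB9→ 9 + 4 —bump→ 10 + 4 = 14 —(−1)→ 13
13 —HB10→ 10 + 3 —bump→ 11 + 3 = 14 —(−1)→ 13
13 —HB11→ 11 + 2 —bump→ 12 + 2 = 14 —(−1)→ 13
13 —HB12→ 12 + 1 —bump→ 13 + 1 = 14 —(−1)→ 13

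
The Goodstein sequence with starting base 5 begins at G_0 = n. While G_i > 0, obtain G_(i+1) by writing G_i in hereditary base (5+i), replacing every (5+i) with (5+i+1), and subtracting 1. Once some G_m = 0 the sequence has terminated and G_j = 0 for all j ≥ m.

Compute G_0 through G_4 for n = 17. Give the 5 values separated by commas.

17, 19, 21, 23, 24

(0) 17|_5 = 3·5 + 2 ↦ 3·6 + 2|_6 = 20 ⇒ 19
(1) 19|_6 = 3·6 + 1 ↦ 3·7 + 1|_7 = 22 ⇒ 21
(2) 21|_7 = 3·7 ↦ 3·8|_8 = 24 ⇒ 23
(3) 23|_8 = 2·8 + 7 ↦ 2·9 + 7|_9 = 25 ⇒ 24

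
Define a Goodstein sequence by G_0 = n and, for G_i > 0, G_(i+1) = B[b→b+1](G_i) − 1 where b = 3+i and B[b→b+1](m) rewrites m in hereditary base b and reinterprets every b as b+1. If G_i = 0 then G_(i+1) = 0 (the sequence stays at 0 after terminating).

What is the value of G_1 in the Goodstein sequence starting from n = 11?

base 3: 11 = 3^2 + 2; at 4: 4^2 + 2 = 18; next = 17
base 4: 17 = 4^2 + 1; at 5: 5^2 + 1 = 26; next = 25

17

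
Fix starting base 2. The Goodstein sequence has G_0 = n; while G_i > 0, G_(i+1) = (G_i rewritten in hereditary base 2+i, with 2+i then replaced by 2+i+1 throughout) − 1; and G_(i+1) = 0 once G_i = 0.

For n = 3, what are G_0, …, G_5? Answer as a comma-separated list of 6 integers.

G_0=3  [base 2] 2 + 1  →[2↦3]→  3 + 1 = 4  −1 ⇒ G_1=3
G_1=3  [base 3] 3  →[3↦4]→  4 = 4  −1 ⇒ G_2=3
G_2=3  [base 4] 3  →[4↦5]→  3 = 3  −1 ⇒ G_3=2
G_3=2  [base 5] 2  →[5↦6]→  2 = 2  −1 ⇒ G_4=1
G_4=1  [base 6] 1  →[6↦7]→  1 = 1  −1 ⇒ G_5=0

3, 3, 3, 2, 1, 0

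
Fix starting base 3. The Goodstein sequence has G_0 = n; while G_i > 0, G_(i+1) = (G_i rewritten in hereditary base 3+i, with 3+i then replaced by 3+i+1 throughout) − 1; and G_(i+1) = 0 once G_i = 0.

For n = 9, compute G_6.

i=0: 9 = 3^2 (b=3); 3→4: 4^2 = 16; 16−1 = 15
i=1: 15 = 3·4 + 3 (b=4); 4→5: 3·5 + 3 = 18; 18−1 = 17
i=2: 17 = 3·5 + 2 (b=5); 5→6: 3·6 + 2 = 20; 20−1 = 19
i=3: 19 = 3·6 + 1 (b=6); 6→7: 3·7 + 1 = 22; 22−1 = 21
i=4: 21 = 3·7 (b=7); 7→8: 3·8 = 24; 24−1 = 23
i=5: 23 = 2·8 + 7 (b=8); 8→9: 2·9 + 7 = 25; 25−1 = 24

24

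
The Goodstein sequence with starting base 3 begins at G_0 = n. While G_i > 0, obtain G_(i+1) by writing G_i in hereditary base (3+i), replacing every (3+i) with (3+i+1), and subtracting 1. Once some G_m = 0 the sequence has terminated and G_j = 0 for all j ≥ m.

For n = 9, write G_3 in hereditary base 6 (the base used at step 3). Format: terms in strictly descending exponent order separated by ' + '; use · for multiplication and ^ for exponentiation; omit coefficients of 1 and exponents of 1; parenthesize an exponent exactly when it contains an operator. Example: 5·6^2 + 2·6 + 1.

9 —HB3→ 3^2 —bump→ 4^2 = 16 —(−1)→ 15
15 —HB4→ 3·4 + 3 —bump→ 3·5 + 3 = 18 —(−1)→ 17
17 —HB5→ 3·5 + 2 —bump→ 3·6 + 2 = 20 —(−1)→ 19

3·6 + 1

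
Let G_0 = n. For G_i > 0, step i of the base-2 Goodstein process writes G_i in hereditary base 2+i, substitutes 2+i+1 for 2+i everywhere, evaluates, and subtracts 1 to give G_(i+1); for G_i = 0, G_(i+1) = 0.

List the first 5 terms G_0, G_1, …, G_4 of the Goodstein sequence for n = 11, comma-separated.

11 —HB2→ 2^(2 + 1) + 2 + 1 —bump→ 3^(3 + 1) + 3 + 1 = 85 —(−1)→ 84
84 —HB3→ 3^(3 + 1) + 3 —bump→ 4^(4 + 1) + 4 = 1028 —(−1)→ 1027
1027 —HB4→ 4^(4 + 1) + 3 —bump→ 5^(5 + 1) + 3 = 15628 —(−1)→ 15627
15627 —HB5→ 5^(5 + 1) + 2 —bump→ 6^(6 + 1) + 2 = 279938 —(−1)→ 279937

11, 84, 1027, 15627, 279937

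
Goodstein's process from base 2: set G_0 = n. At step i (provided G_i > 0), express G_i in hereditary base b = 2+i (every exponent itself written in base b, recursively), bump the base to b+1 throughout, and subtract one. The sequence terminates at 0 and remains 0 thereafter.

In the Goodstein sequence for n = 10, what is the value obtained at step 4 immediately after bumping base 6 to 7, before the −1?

[0] 10 ≡ 2^(2 + 1) + 2 (base 2). Lift 3: 84. −1: 83.
[1] 83 ≡ 3^(3 + 1) + 2 (base 3). Lift 4: 1026. −1: 1025.
[2] 1025 ≡ 4^(4 + 1) + 1 (base 4). Lift 5: 15626. −1: 15625.
[3] 15625 ≡ 5^(5 + 1) (base 5). Lift 6: 279936. −1: 279935.
[4] 279935 ≡ 5·6^6 + 5·6^5 + 5·6^4 + 5·6^3 + 5·6^2 + 5·6 + 5 (base 6). Lift 7: 4215755. −1: 4215754.

4215755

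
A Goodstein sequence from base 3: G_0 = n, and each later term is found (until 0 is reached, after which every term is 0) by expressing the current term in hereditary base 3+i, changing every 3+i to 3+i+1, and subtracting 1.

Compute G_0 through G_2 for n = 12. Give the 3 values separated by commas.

12, 19, 27

i=0: 12 = 3^2 + 3 (b=3); 3→4: 4^2 + 4 = 20; 20−1 = 19
i=1: 19 = 4^2 + 3 (b=4); 4→5: 5^2 + 3 = 28; 28−1 = 27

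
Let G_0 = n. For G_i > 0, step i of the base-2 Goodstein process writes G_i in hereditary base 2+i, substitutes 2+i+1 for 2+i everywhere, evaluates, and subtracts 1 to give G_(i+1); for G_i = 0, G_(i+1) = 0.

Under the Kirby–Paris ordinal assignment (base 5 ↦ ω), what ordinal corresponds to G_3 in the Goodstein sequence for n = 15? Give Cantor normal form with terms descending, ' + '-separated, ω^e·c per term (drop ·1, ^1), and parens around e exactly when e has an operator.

ω^(ω + 1) + ω^ω + 2

i=0: 15 = 2^(2 + 1) + 2^2 + 2 + 1 (b=2); 2→3: 3^(3 + 1) + 3^3 + 3 + 1 = 112; 112−1 = 111
i=1: 111 = 3^(3 + 1) + 3^3 + 3 (b=3); 3→4: 4^(4 + 1) + 4^4 + 4 = 1284; 1284−1 = 1283
i=2: 1283 = 4^(4 + 1) + 4^4 + 3 (b=4); 4→5: 5^(5 + 1) + 5^5 + 3 = 18753; 18753−1 = 18752
i=3: 18752 = 5^(5 + 1) + 5^5 + 2 (b=5); 5→6: 6^(6 + 1) + 6^6 + 2 = 326594; 326594−1 = 326593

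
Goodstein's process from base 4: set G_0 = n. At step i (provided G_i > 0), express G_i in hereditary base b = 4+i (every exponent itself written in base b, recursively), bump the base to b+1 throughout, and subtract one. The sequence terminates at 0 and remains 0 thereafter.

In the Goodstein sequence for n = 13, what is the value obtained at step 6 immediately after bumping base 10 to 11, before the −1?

23

i=0: 13 = 3·4 + 1 (b=4); 4→5: 3·5 + 1 = 16; 16−1 = 15
i=1: 15 = 3·5 (b=5); 5→6: 3·6 = 18; 18−1 = 17
i=2: 17 = 2·6 + 5 (b=6); 6→7: 2·7 + 5 = 19; 19−1 = 18
i=3: 18 = 2·7 + 4 (b=7); 7→8: 2·8 + 4 = 20; 20−1 = 19
i=4: 19 = 2·8 + 3 (b=8); 8→9: 2·9 + 3 = 21; 21−1 = 20
i=5: 20 = 2·9 + 2 (b=9); 9→10: 2·10 + 2 = 22; 22−1 = 21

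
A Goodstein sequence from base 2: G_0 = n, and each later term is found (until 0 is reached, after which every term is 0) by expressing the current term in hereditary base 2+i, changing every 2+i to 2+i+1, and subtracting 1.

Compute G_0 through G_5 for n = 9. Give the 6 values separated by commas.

9, 81, 1023, 9842, 140743, 2471826

(0) 9|_2 = 2^(2 + 1) + 1 ↦ 3^(3 + 1) + 1|_3 = 82 ⇒ 81
(1) 81|_3 = 3^(3 + 1) ↦ 4^(4 + 1)|_4 = 1024 ⇒ 1023
(2) 1023|_4 = 3·4^4 + 3·4^3 + 3·4^2 + 3·4 + 3 ↦ 3·5^5 + 3·5^3 + 3·5^2 + 3·5 + 3|_5 = 9843 ⇒ 9842
(3) 9842|_5 = 3·5^5 + 3·5^3 + 3·5^2 + 3·5 + 2 ↦ 3·6^6 + 3·6^3 + 3·6^2 + 3·6 + 2|_6 = 140744 ⇒ 140743
(4) 140743|_6 = 3·6^6 + 3·6^3 + 3·6^2 + 3·6 + 1 ↦ 3·7^7 + 3·7^3 + 3·7^2 + 3·7 + 1|_7 = 2471827 ⇒ 2471826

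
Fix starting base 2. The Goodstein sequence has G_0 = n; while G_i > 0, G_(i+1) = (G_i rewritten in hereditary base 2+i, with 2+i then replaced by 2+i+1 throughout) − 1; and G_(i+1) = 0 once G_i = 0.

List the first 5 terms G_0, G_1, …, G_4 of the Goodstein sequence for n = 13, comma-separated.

(0) 13|_2 = 2^(2 + 1) + 2^2 + 1 ↦ 3^(3 + 1) + 3^3 + 1|_3 = 109 ⇒ 108
(1) 108|_3 = 3^(3 + 1) + 3^3 ↦ 4^(4 + 1) + 4^4|_4 = 1280 ⇒ 1279
(2) 1279|_4 = 4^(4 + 1) + 3·4^3 + 3·4^2 + 3·4 + 3 ↦ 5^(5 + 1) + 3·5^3 + 3·5^2 + 3·5 + 3|_5 = 16093 ⇒ 16092
(3) 16092|_5 = 5^(5 + 1) + 3·5^3 + 3·5^2 + 3·5 + 2 ↦ 6^(6 + 1) + 3·6^3 + 3·6^2 + 3·6 + 2|_6 = 280712 ⇒ 280711

13, 108, 1279, 16092, 280711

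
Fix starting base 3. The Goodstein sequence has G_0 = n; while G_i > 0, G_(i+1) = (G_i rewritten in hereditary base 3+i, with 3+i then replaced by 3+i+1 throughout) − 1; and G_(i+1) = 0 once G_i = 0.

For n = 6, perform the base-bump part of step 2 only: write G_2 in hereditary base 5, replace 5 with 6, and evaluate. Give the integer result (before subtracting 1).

8

step 0: 6 = 2·3; sub 4 for 3: 2·4; = 8; G_1 = 8−1 = 7
step 1: 7 = 4 + 3; sub 5 for 4: 5 + 3; = 8; G_2 = 8−1 = 7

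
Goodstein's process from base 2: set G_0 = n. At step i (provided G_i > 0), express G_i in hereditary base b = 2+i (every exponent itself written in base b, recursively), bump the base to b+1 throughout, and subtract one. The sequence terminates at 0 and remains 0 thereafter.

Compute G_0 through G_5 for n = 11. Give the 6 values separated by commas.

11, 84, 1027, 15627, 279937, 5764801

step 0: 11 = 2^(2 + 1) + 2 + 1; sub 3 for 2: 3^(3 + 1) + 3 + 1; = 85; G_1 = 85−1 = 84
step 1: 84 = 3^(3 + 1) + 3; sub 4 for 3: 4^(4 + 1) + 4; = 1028; G_2 = 1028−1 = 1027
step 2: 1027 = 4^(4 + 1) + 3; sub 5 for 4: 5^(5 + 1) + 3; = 15628; G_3 = 15628−1 = 15627
step 3: 15627 = 5^(5 + 1) + 2; sub 6 for 5: 6^(6 + 1) + 2; = 279938; G_4 = 279938−1 = 279937
step 4: 279937 = 6^(6 + 1) + 1; sub 7 for 6: 7^(7 + 1) + 1; = 5764802; G_5 = 5764802−1 = 5764801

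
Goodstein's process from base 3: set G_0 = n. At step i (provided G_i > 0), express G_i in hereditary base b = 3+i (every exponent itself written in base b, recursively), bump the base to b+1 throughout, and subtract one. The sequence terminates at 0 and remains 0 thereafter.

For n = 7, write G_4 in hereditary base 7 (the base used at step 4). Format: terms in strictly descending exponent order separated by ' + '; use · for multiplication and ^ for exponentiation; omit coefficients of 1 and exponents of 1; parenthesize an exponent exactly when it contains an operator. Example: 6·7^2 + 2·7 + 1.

7 + 2

G_0 = 7. HB_3(7) = 2·3 + 1. Bump = 9. G_1 = 8.
G_1 = 8. HB_4(8) = 2·4. Bump = 10. G_2 = 9.
G_2 = 9. HB_5(9) = 5 + 4. Bump = 10. G_3 = 9.
G_3 = 9. HB_6(9) = 6 + 3. Bump = 10. G_4 = 9.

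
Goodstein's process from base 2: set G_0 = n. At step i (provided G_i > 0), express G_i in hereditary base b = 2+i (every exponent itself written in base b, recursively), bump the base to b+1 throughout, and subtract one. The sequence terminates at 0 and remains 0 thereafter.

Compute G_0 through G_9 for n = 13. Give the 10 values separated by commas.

G_0=13  [base 2] 2^(2 + 1) + 2^2 + 1  →[2↦3]→  3^(3 + 1) + 3^3 + 1 = 109  −1 ⇒ G_1=108
G_1=108  [base 3] 3^(3 + 1) + 3^3  →[3↦4]→  4^(4 + 1) + 4^4 = 1280  −1 ⇒ G_2=1279
G_2=1279  [base 4] 4^(4 + 1) + 3·4^3 + 3·4^2 + 3·4 + 3  →[4↦5]→  5^(5 + 1) + 3·5^3 + 3·5^2 + 3·5 + 3 = 16093  −1 ⇒ G_3=16092
G_3=16092  [base 5] 5^(5 + 1) + 3·5^3 + 3·5^2 + 3·5 + 2  →[5↦6]→  6^(6 + 1) + 3·6^3 + 3·6^2 + 3·6 + 2 = 280712  −1 ⇒ G_4=280711
G_4=280711  [base 6] 6^(6 + 1) + 3·6^3 + 3·6^2 + 3·6 + 1  →[6↦7]→  7^(7 + 1) + 3·7^3 + 3·7^2 + 3·7 + 1 = 5765999  −1 ⇒ G_5=5765998
G_5=5765998  [base 7] 7^(7 + 1) + 3·7^3 + 3·7^2 + 3·7  →[7↦8]→  8^(8 + 1) + 3·8^3 + 3·8^2 + 3·8 = 134219480  −1 ⇒ G_6=134219479
G_6=134219479  [base 8] 8^(8 + 1) + 3·8^3 + 3·8^2 + 2·8 + 7  →[8↦9]→  9^(9 + 1) + 3·9^3 + 3·9^2 + 2·9 + 7 = 3486786856  −1 ⇒ G_7=3486786855
G_7=3486786855  [base 9] 9^(9 + 1) + 3·9^3 + 3·9^2 + 2·9 + 6  →[9↦10]→  10^(10 + 1) + 3·10^3 + 3·10^2 + 2·10 + 6 = 100000003326  −1 ⇒ G_8=100000003325
G_8=100000003325  [base 10] 10^(10 + 1) + 3·10^3 + 3·10^2 + 2·10 + 5  →[10↦11]→  11^(11 + 1) + 3·11^3 + 3·11^2 + 2·11 + 5 = 3138428381104  −1 ⇒ G_9=3138428381103

13, 108, 1279, 16092, 280711, 5765998, 134219479, 3486786855, 100000003325, 3138428381103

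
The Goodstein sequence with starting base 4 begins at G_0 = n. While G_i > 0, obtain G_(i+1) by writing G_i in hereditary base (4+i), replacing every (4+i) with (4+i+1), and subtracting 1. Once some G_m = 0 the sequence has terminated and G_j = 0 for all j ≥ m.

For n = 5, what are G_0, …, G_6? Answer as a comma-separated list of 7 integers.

5, 5, 5, 4, 3, 2, 1

(0) 5|_4 = 4 + 1 ↦ 5 + 1|_5 = 6 ⇒ 5
(1) 5|_5 = 5 ↦ 6|_6 = 6 ⇒ 5
(2) 5|_6 = 5 ↦ 5|_7 = 5 ⇒ 4
(3) 4|_7 = 4 ↦ 4|_8 = 4 ⇒ 3
(4) 3|_8 = 3 ↦ 3|_9 = 3 ⇒ 2
(5) 2|_9 = 2 ↦ 2|_10 = 2 ⇒ 1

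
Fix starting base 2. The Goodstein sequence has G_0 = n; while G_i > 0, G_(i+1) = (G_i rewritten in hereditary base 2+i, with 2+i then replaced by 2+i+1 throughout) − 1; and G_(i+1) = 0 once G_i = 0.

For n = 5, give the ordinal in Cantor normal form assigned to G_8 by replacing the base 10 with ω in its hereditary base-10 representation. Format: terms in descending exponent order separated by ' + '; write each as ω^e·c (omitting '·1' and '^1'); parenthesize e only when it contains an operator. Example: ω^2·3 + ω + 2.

ω^3·3 + ω^2·3 + ω·2 + 5

(0) 5|_2 = 2^2 + 1 ↦ 3^3 + 1|_3 = 28 ⇒ 27
(1) 27|_3 = 3^3 ↦ 4^4|_4 = 256 ⇒ 255
(2) 255|_4 = 3·4^3 + 3·4^2 + 3·4 + 3 ↦ 3·5^3 + 3·5^2 + 3·5 + 3|_5 = 468 ⇒ 467
(3) 467|_5 = 3·5^3 + 3·5^2 + 3·5 + 2 ↦ 3·6^3 + 3·6^2 + 3·6 + 2|_6 = 776 ⇒ 775
(4) 775|_6 = 3·6^3 + 3·6^2 + 3·6 + 1 ↦ 3·7^3 + 3·7^2 + 3·7 + 1|_7 = 1198 ⇒ 1197
(5) 1197|_7 = 3·7^3 + 3·7^2 + 3·7 ↦ 3·8^3 + 3·8^2 + 3·8|_8 = 1752 ⇒ 1751
(6) 1751|_8 = 3·8^3 + 3·8^2 + 2·8 + 7 ↦ 3·9^3 + 3·9^2 + 2·9 + 7|_9 = 2455 ⇒ 2454
(7) 2454|_9 = 3·9^3 + 3·9^2 + 2·9 + 6 ↦ 3·10^3 + 3·10^2 + 2·10 + 6|_10 = 3326 ⇒ 3325
(8) 3325|_10 = 3·10^3 + 3·10^2 + 2·10 + 5 ↦ 3·11^3 + 3·11^2 + 2·11 + 5|_11 = 4383 ⇒ 4382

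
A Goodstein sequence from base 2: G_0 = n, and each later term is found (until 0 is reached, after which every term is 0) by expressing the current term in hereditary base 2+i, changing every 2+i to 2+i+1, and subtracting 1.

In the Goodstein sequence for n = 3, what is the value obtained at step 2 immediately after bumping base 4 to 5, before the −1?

3

[0] 3 ≡ 2 + 1 (base 2). Lift 3: 4. −1: 3.
[1] 3 ≡ 3 (base 3). Lift 4: 4. −1: 3.
[2] 3 ≡ 3 (base 4). Lift 5: 3. −1: 2.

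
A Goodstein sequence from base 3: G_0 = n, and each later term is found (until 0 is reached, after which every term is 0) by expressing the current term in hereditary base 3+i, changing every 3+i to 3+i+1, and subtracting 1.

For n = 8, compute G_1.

9

[0] 8 ≡ 2·3 + 2 (base 3). Lift 4: 10. −1: 9.
[1] 9 ≡ 2·4 + 1 (base 4). Lift 5: 11. −1: 10.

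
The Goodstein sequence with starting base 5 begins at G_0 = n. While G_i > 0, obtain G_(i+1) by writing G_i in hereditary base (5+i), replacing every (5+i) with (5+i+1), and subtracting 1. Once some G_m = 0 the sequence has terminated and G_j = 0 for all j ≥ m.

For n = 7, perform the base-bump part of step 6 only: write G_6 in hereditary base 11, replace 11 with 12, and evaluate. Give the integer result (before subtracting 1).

4

(0) 7|_5 = 5 + 2 ↦ 6 + 2|_6 = 8 ⇒ 7
(1) 7|_6 = 6 + 1 ↦ 7 + 1|_7 = 8 ⇒ 7
(2) 7|_7 = 7 ↦ 8|_8 = 8 ⇒ 7
(3) 7|_8 = 7 ↦ 7|_9 = 7 ⇒ 6
(4) 6|_9 = 6 ↦ 6|_10 = 6 ⇒ 5
(5) 5|_10 = 5 ↦ 5|_11 = 5 ⇒ 4
(6) 4|_11 = 4 ↦ 4|_12 = 4 ⇒ 3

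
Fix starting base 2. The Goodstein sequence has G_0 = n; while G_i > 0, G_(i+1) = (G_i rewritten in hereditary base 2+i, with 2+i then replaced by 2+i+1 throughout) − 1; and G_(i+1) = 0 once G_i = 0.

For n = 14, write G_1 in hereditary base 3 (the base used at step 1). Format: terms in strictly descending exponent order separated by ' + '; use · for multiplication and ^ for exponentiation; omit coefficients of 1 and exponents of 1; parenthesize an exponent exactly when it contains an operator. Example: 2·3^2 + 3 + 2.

base 2: 14 = 2^(2 + 1) + 2^2 + 2; at 3: 3^(3 + 1) + 3^3 + 3 = 111; next = 110
base 3: 110 = 3^(3 + 1) + 3^3 + 2; at 4: 4^(4 + 1) + 4^4 + 2 = 1282; next = 1281

3^(3 + 1) + 3^3 + 2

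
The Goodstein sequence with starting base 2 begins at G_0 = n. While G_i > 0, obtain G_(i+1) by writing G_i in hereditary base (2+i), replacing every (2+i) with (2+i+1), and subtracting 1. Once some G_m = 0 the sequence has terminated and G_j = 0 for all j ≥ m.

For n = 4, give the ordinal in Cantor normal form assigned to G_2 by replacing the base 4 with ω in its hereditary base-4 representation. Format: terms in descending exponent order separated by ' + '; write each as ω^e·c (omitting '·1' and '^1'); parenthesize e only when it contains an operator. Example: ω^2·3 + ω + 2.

ω^2·2 + ω·2 + 1

[0] 4 ≡ 2^2 (base 2). Lift 3: 27. −1: 26.
[1] 26 ≡ 2·3^2 + 2·3 + 2 (base 3). Lift 4: 42. −1: 41.
[2] 41 ≡ 2·4^2 + 2·4 + 1 (base 4). Lift 5: 61. −1: 60.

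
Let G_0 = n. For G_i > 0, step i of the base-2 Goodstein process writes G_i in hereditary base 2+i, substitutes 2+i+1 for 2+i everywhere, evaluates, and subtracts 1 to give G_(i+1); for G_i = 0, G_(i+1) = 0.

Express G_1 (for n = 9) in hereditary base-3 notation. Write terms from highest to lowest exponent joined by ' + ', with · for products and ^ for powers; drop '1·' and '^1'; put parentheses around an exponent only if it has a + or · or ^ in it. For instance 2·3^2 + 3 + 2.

[0] 9 ≡ 2^(2 + 1) + 1 (base 2). Lift 3: 82. −1: 81.
[1] 81 ≡ 3^(3 + 1) (base 3). Lift 4: 1024. −1: 1023.

3^(3 + 1)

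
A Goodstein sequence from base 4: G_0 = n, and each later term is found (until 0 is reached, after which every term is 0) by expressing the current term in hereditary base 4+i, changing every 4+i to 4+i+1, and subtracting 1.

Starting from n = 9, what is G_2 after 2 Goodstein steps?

9 —HB4→ 2·4 + 1 —bump→ 2·5 + 1 = 11 —(−1)→ 10
10 —HB5→ 2·5 —bump→ 2·6 = 12 —(−1)→ 11
11 —HB6→ 6 + 5 —bump→ 7 + 5 = 12 —(−1)→ 11

11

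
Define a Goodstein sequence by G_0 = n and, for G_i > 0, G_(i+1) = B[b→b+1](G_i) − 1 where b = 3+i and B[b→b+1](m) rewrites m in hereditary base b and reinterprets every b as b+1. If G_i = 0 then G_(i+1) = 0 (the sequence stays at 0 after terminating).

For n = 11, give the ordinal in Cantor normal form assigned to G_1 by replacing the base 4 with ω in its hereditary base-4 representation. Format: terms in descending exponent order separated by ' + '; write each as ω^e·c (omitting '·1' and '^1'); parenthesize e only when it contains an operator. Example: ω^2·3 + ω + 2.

ω^2 + 1

base 3: 11 = 3^2 + 2; at 4: 4^2 + 2 = 18; next = 17
base 4: 17 = 4^2 + 1; at 5: 5^2 + 1 = 26; next = 25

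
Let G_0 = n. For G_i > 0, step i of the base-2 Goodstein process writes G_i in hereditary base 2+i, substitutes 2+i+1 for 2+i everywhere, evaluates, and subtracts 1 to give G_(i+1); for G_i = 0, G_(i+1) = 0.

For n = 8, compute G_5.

1647195

G_0 = 8. HB_2(8) = 2^(2 + 1). Bump = 81. G_1 = 80.
G_1 = 80. HB_3(80) = 2·3^3 + 2·3^2 + 2·3 + 2. Bump = 554. G_2 = 553.
G_2 = 553. HB_4(553) = 2·4^4 + 2·4^2 + 2·4 + 1. Bump = 6311. G_3 = 6310.
G_3 = 6310. HB_5(6310) = 2·5^5 + 2·5^2 + 2·5. Bump = 93396. G_4 = 93395.
G_4 = 93395. HB_6(93395) = 2·6^6 + 2·6^2 + 6 + 5. Bump = 1647196. G_5 = 1647195.
G_5 = 1647195. HB_7(1647195) = 2·7^7 + 2·7^2 + 7 + 4. Bump = 33554572. G_6 = 33554571.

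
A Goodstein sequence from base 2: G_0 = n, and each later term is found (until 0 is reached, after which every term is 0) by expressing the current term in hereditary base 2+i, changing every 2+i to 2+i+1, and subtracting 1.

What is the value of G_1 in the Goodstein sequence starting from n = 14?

G_0 = 14. HB_2(14) = 2^(2 + 1) + 2^2 + 2. Bump = 111. G_1 = 110.
G_1 = 110. HB_3(110) = 3^(3 + 1) + 3^3 + 2. Bump = 1282. G_2 = 1281.

110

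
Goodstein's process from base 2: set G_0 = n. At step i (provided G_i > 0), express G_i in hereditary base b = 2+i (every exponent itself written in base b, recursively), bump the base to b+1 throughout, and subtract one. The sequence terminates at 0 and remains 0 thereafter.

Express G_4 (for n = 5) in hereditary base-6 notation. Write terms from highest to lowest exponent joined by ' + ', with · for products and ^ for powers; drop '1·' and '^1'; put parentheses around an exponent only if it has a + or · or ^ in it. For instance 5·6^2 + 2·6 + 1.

(0) 5|_2 = 2^2 + 1 ↦ 3^3 + 1|_3 = 28 ⇒ 27
(1) 27|_3 = 3^3 ↦ 4^4|_4 = 256 ⇒ 255
(2) 255|_4 = 3·4^3 + 3·4^2 + 3·4 + 3 ↦ 3·5^3 + 3·5^2 + 3·5 + 3|_5 = 468 ⇒ 467
(3) 467|_5 = 3·5^3 + 3·5^2 + 3·5 + 2 ↦ 3·6^3 + 3·6^2 + 3·6 + 2|_6 = 776 ⇒ 775
(4) 775|_6 = 3·6^3 + 3·6^2 + 3·6 + 1 ↦ 3·7^3 + 3·7^2 + 3·7 + 1|_7 = 1198 ⇒ 1197

3·6^3 + 3·6^2 + 3·6 + 1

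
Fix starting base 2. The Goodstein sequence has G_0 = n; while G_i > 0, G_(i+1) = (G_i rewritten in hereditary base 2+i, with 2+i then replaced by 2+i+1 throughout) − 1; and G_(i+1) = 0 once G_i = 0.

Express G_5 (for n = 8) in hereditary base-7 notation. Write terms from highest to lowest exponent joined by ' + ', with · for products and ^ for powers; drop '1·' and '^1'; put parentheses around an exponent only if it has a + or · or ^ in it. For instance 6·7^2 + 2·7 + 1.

G_0=8  [base 2] 2^(2 + 1)  →[2↦3]→  3^(3 + 1) = 81  −1 ⇒ G_1=80
G_1=80  [base 3] 2·3^3 + 2·3^2 + 2·3 + 2  →[3↦4]→  2·4^4 + 2·4^2 + 2·4 + 2 = 554  −1 ⇒ G_2=553
G_2=553  [base 4] 2·4^4 + 2·4^2 + 2·4 + 1  →[4↦5]→  2·5^5 + 2·5^2 + 2·5 + 1 = 6311  −1 ⇒ G_3=6310
G_3=6310  [base 5] 2·5^5 + 2·5^2 + 2·5  →[5↦6]→  2·6^6 + 2·6^2 + 2·6 = 93396  −1 ⇒ G_4=93395
G_4=93395  [base 6] 2·6^6 + 2·6^2 + 6 + 5  →[6↦7]→  2·7^7 + 2·7^2 + 7 + 5 = 1647196  −1 ⇒ G_5=1647195
G_5=1647195  [base 7] 2·7^7 + 2·7^2 + 7 + 4  →[7↦8]→  2·8^8 + 2·8^2 + 8 + 4 = 33554572  −1 ⇒ G_6=33554571

2·7^7 + 2·7^2 + 7 + 4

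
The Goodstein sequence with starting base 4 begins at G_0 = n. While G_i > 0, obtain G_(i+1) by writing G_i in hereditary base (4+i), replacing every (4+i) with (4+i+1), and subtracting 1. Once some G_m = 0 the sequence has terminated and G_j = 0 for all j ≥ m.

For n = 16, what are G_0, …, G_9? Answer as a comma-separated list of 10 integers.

step 0: 16 = 4^2; sub 5 for 4: 5^2; = 25; G_1 = 25−1 = 24
step 1: 24 = 4·5 + 4; sub 6 for 5: 4·6 + 4; = 28; G_2 = 28−1 = 27
step 2: 27 = 4·6 + 3; sub 7 for 6: 4·7 + 3; = 31; G_3 = 31−1 = 30
step 3: 30 = 4·7 + 2; sub 8 for 7: 4·8 + 2; = 34; G_4 = 34−1 = 33
step 4: 33 = 4·8 + 1; sub 9 for 8: 4·9 + 1; = 37; G_5 = 37−1 = 36
step 5: 36 = 4·9; sub 10 for 9: 4·10; = 40; G_6 = 40−1 = 39
step 6: 39 = 3·10 + 9; sub 11 for 10: 3·11 + 9; = 42; G_7 = 42−1 = 41
step 7: 41 = 3·11 + 8; sub 12 for 11: 3·12 + 8; = 44; G_8 = 44−1 = 43
step 8: 43 = 3·12 + 7; sub 13 for 12: 3·13 + 7; = 46; G_9 = 46−1 = 45

16, 24, 27, 30, 33, 36, 39, 41, 43, 45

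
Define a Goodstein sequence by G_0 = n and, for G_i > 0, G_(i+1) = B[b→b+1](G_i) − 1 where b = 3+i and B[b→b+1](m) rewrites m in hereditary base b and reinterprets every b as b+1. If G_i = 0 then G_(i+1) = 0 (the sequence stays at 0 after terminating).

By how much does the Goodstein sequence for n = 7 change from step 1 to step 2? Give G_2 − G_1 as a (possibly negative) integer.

1

G_0=7  [base 3] 2·3 + 1  →[3↦4]→  2·4 + 1 = 9  −1 ⇒ G_1=8
G_1=8  [base 4] 2·4  →[4↦5]→  2·5 = 10  −1 ⇒ G_2=9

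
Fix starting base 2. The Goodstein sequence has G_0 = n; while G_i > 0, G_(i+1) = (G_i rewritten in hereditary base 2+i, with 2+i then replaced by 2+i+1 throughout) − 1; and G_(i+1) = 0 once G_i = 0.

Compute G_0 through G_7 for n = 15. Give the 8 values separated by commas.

15, 111, 1283, 18752, 326593, 6588344, 150994943, 3524450280

G_0=15  [base 2] 2^(2 + 1) + 2^2 + 2 + 1  →[2↦3]→  3^(3 + 1) + 3^3 + 3 + 1 = 112  −1 ⇒ G_1=111
G_1=111  [base 3] 3^(3 + 1) + 3^3 + 3  →[3↦4]→  4^(4 + 1) + 4^4 + 4 = 1284  −1 ⇒ G_2=1283
G_2=1283  [base 4] 4^(4 + 1) + 4^4 + 3  →[4↦5]→  5^(5 + 1) + 5^5 + 3 = 18753  −1 ⇒ G_3=18752
G_3=18752  [base 5] 5^(5 + 1) + 5^5 + 2  →[5↦6]→  6^(6 + 1) + 6^6 + 2 = 326594  −1 ⇒ G_4=326593
G_4=326593  [base 6] 6^(6 + 1) + 6^6 + 1  →[6↦7]→  7^(7 + 1) + 7^7 + 1 = 6588345  −1 ⇒ G_5=6588344
G_5=6588344  [base 7] 7^(7 + 1) + 7^7  →[7↦8]→  8^(8 + 1) + 8^8 = 150994944  −1 ⇒ G_6=150994943
G_6=150994943  [base 8] 8^(8 + 1) + 7·8^7 + 7·8^6 + 7·8^5 + 7·8^4 + 7·8^3 + 7·8^2 + 7·8 + 7  →[8↦9]→  9^(9 + 1) + 7·9^7 + 7·9^6 + 7·9^5 + 7·9^4 + 7·9^3 + 7·9^2 + 7·9 + 7 = 3524450281  −1 ⇒ G_7=3524450280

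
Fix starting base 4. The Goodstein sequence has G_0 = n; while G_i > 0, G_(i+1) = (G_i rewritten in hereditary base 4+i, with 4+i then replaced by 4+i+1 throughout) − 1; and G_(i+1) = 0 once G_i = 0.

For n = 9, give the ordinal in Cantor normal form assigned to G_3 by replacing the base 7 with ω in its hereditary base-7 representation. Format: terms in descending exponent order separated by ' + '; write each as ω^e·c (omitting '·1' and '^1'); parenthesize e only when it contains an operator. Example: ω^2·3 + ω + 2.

G_0 = 9. HB_4(9) = 2·4 + 1. Bump = 11. G_1 = 10.
G_1 = 10. HB_5(10) = 2·5. Bump = 12. G_2 = 11.
G_2 = 11. HB_6(11) = 6 + 5. Bump = 12. G_3 = 11.

ω + 4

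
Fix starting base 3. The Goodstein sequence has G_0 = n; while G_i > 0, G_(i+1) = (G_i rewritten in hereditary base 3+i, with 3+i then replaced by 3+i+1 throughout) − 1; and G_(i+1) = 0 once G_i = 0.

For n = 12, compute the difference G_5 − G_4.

(0) 12|_3 = 3^2 + 3 ↦ 4^2 + 4|_4 = 20 ⇒ 19
(1) 19|_4 = 4^2 + 3 ↦ 5^2 + 3|_5 = 28 ⇒ 27
(2) 27|_5 = 5^2 + 2 ↦ 6^2 + 2|_6 = 38 ⇒ 37
(3) 37|_6 = 6^2 + 1 ↦ 7^2 + 1|_7 = 50 ⇒ 49
(4) 49|_7 = 7^2 ↦ 8^2|_8 = 64 ⇒ 63

14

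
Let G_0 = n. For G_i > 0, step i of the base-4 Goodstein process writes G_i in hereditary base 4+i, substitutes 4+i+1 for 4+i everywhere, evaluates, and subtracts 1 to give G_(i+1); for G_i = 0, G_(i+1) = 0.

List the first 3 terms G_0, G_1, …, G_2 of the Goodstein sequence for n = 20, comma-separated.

G_0=20  [base 4] 4^2 + 4  →[4↦5]→  5^2 + 5 = 30  −1 ⇒ G_1=29
G_1=29  [base 5] 5^2 + 4  →[5↦6]→  6^2 + 4 = 40  −1 ⇒ G_2=39

20, 29, 39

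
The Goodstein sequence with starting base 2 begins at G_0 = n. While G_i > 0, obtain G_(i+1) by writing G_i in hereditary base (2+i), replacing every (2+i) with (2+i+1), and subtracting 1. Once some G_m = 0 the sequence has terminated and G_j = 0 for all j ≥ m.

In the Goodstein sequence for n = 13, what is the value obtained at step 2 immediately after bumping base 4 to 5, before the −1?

base 2: 13 = 2^(2 + 1) + 2^2 + 1; at 3: 3^(3 + 1) + 3^3 + 1 = 109; next = 108
base 3: 108 = 3^(3 + 1) + 3^3; at 4: 4^(4 + 1) + 4^4 = 1280; next = 1279
base 4: 1279 = 4^(4 + 1) + 3·4^3 + 3·4^2 + 3·4 + 3; at 5: 5^(5 + 1) + 3·5^3 + 3·5^2 + 3·5 + 3 = 16093; next = 16092

16093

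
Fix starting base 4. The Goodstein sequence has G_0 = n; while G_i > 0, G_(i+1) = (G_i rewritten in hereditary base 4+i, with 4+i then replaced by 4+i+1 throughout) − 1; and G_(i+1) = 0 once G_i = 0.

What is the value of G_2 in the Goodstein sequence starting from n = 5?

[0] 5 ≡ 4 + 1 (base 4). Lift 5: 6. −1: 5.
[1] 5 ≡ 5 (base 5). Lift 6: 6. −1: 5.
[2] 5 ≡ 5 (base 6). Lift 7: 5. −1: 4.

5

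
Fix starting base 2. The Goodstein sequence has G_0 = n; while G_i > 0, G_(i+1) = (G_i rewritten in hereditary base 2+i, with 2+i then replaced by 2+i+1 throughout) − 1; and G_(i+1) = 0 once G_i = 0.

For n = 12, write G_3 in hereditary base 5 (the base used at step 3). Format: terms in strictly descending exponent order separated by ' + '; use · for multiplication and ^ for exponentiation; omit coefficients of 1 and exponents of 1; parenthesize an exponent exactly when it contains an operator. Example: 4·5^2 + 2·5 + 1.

5^(5 + 1) + 2·5^2 + 2·5

G_0=12  [base 2] 2^(2 + 1) + 2^2  →[2↦3]→  3^(3 + 1) + 3^3 = 108  −1 ⇒ G_1=107
G_1=107  [base 3] 3^(3 + 1) + 2·3^2 + 2·3 + 2  →[3↦4]→  4^(4 + 1) + 2·4^2 + 2·4 + 2 = 1066  −1 ⇒ G_2=1065
G_2=1065  [base 4] 4^(4 + 1) + 2·4^2 + 2·4 + 1  →[4↦5]→  5^(5 + 1) + 2·5^2 + 2·5 + 1 = 15686  −1 ⇒ G_3=15685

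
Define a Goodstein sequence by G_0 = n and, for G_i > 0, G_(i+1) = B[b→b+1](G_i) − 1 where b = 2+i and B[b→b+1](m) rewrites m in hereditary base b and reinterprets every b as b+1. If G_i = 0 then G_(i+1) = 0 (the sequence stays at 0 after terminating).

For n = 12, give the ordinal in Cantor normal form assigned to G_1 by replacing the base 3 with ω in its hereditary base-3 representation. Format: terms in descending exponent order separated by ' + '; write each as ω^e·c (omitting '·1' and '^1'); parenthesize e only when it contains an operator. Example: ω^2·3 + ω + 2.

(0) 12|_2 = 2^(2 + 1) + 2^2 ↦ 3^(3 + 1) + 3^3|_3 = 108 ⇒ 107
(1) 107|_3 = 3^(3 + 1) + 2·3^2 + 2·3 + 2 ↦ 4^(4 + 1) + 2·4^2 + 2·4 + 2|_4 = 1066 ⇒ 1065

ω^(ω + 1) + ω^2·2 + ω·2 + 2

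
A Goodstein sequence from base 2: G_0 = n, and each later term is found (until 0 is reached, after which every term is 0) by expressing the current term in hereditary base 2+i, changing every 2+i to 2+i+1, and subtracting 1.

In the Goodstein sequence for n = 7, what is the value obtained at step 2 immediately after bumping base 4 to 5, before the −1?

3128

[0] 7 ≡ 2^2 + 2 + 1 (base 2). Lift 3: 31. −1: 30.
[1] 30 ≡ 3^3 + 3 (base 3). Lift 4: 260. −1: 259.
[2] 259 ≡ 4^4 + 3 (base 4). Lift 5: 3128. −1: 3127.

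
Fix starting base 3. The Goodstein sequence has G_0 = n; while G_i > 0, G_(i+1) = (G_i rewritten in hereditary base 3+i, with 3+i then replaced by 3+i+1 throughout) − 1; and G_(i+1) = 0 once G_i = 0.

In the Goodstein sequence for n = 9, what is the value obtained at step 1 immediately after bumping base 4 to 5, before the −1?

18

G_0 = 9. HB_3(9) = 3^2. Bump = 16. G_1 = 15.
G_1 = 15. HB_4(15) = 3·4 + 3. Bump = 18. G_2 = 17.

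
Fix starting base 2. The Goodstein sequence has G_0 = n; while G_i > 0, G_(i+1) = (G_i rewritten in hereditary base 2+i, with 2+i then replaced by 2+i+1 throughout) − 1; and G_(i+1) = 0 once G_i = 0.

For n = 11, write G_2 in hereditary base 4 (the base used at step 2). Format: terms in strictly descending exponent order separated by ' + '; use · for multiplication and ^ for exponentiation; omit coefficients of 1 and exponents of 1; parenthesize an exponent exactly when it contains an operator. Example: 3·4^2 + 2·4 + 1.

11 —HB2→ 2^(2 + 1) + 2 + 1 —bump→ 3^(3 + 1) + 3 + 1 = 85 —(−1)→ 84
84 —HB3→ 3^(3 + 1) + 3 —bump→ 4^(4 + 1) + 4 = 1028 —(−1)→ 1027
1027 —HB4→ 4^(4 + 1) + 3 —bump→ 5^(5 + 1) + 3 = 15628 —(−1)→ 15627

4^(4 + 1) + 3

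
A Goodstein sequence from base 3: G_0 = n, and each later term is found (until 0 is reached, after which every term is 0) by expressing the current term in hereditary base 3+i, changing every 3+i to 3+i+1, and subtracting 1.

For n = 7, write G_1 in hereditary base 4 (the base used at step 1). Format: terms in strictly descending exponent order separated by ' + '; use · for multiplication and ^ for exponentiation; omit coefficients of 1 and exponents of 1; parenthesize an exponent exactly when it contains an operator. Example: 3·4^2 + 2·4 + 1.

2·4

G_0=7  [base 3] 2·3 + 1  →[3↦4]→  2·4 + 1 = 9  −1 ⇒ G_1=8
G_1=8  [base 4] 2·4  →[4↦5]→  2·5 = 10  −1 ⇒ G_2=9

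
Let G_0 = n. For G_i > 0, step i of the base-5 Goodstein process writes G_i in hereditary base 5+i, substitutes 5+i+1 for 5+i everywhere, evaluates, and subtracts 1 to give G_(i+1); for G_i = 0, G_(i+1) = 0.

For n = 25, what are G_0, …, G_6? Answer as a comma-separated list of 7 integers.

25 —HB5→ 5^2 —bump→ 6^2 = 36 —(−1)→ 35
35 —HB6→ 5·6 + 5 —bump→ 5·7 + 5 = 40 —(−1)→ 39
39 —HB7→ 5·7 + 4 —bump→ 5·8 + 4 = 44 —(−1)→ 43
43 —HB8→ 5·8 + 3 —bump→ 5·9 + 3 = 48 —(−1)→ 47
47 —HB9→ 5·9 + 2 —bump→ 5·10 + 2 = 52 —(−1)→ 51
51 —HB10→ 5·10 + 1 —bump→ 5·11 + 1 = 56 —(−1)→ 55

25, 35, 39, 43, 47, 51, 55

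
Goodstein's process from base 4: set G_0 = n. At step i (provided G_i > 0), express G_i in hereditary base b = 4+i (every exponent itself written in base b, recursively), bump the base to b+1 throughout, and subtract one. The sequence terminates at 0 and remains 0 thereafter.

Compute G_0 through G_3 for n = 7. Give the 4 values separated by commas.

[0] 7 ≡ 4 + 3 (base 4). Lift 5: 8. −1: 7.
[1] 7 ≡ 5 + 2 (base 5). Lift 6: 8. −1: 7.
[2] 7 ≡ 6 + 1 (base 6). Lift 7: 8. −1: 7.

7, 7, 7, 7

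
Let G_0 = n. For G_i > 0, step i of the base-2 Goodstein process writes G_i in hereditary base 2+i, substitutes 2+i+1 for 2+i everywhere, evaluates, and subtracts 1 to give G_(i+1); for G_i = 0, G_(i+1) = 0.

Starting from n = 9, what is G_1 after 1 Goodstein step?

81

G_0=9  [base 2] 2^(2 + 1) + 1  →[2↦3]→  3^(3 + 1) + 1 = 82  −1 ⇒ G_1=81
G_1=81  [base 3] 3^(3 + 1)  →[3↦4]→  4^(4 + 1) = 1024  −1 ⇒ G_2=1023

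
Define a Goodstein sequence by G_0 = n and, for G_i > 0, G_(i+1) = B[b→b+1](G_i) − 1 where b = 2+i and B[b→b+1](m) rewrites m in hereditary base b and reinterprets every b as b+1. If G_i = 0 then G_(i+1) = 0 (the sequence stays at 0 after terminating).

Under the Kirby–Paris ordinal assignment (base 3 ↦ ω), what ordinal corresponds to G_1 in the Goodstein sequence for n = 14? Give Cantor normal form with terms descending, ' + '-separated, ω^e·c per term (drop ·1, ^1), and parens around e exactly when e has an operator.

G_0 = 14. HB_2(14) = 2^(2 + 1) + 2^2 + 2. Bump = 111. G_1 = 110.
G_1 = 110. HB_3(110) = 3^(3 + 1) + 3^3 + 2. Bump = 1282. G_2 = 1281.

ω^(ω + 1) + ω^ω + 2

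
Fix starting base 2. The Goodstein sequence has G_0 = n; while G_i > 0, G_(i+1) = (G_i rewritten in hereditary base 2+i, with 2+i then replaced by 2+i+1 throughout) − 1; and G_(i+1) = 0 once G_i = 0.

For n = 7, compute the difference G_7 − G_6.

7 —HB2→ 2^2 + 2 + 1 —bump→ 3^3 + 3 + 1 = 31 —(−1)→ 30
30 —HB3→ 3^3 + 3 —bump→ 4^4 + 4 = 260 —(−1)→ 259
259 —HB4→ 4^4 + 3 —bump→ 5^5 + 3 = 3128 —(−1)→ 3127
3127 —HB5→ 5^5 + 2 —bump→ 6^6 + 2 = 46658 —(−1)→ 46657
46657 —HB6→ 6^6 + 1 —bump→ 7^7 + 1 = 823544 —(−1)→ 823543
823543 —HB7→ 7^7 —bump→ 8^8 = 16777216 —(−1)→ 16777215
16777215 —HB8→ 7·8^7 + 7·8^6 + 7·8^5 + 7·8^4 + 7·8^3 + 7·8^2 + 7·8 + 7 —bump→ 7·9^7 + 7·9^6 + 7·9^5 + 7·9^4 + 7·9^3 + 7·9^2 + 7·9 + 7 = 37665880 —(−1)→ 37665879

20888664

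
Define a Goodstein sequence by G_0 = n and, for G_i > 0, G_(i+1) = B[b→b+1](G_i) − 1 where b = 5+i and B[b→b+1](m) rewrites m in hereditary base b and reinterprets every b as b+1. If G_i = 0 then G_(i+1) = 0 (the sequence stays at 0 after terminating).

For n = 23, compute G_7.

41

(0) 23|_5 = 4·5 + 3 ↦ 4·6 + 3|_6 = 27 ⇒ 26
(1) 26|_6 = 4·6 + 2 ↦ 4·7 + 2|_7 = 30 ⇒ 29
(2) 29|_7 = 4·7 + 1 ↦ 4·8 + 1|_8 = 33 ⇒ 32
(3) 32|_8 = 4·8 ↦ 4·9|_9 = 36 ⇒ 35
(4) 35|_9 = 3·9 + 8 ↦ 3·10 + 8|_10 = 38 ⇒ 37
(5) 37|_10 = 3·10 + 7 ↦ 3·11 + 7|_11 = 40 ⇒ 39
(6) 39|_11 = 3·11 + 6 ↦ 3·12 + 6|_12 = 42 ⇒ 41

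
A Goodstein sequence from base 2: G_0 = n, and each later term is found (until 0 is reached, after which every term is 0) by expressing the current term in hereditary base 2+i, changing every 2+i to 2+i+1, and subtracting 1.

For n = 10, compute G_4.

G_0=10  [base 2] 2^(2 + 1) + 2  →[2↦3]→  3^(3 + 1) + 3 = 84  −1 ⇒ G_1=83
G_1=83  [base 3] 3^(3 + 1) + 2  →[3↦4]→  4^(4 + 1) + 2 = 1026  −1 ⇒ G_2=1025
G_2=1025  [base 4] 4^(4 + 1) + 1  →[4↦5]→  5^(5 + 1) + 1 = 15626  −1 ⇒ G_3=15625
G_3=15625  [base 5] 5^(5 + 1)  →[5↦6]→  6^(6 + 1) = 279936  −1 ⇒ G_4=279935
G_4=279935  [base 6] 5·6^6 + 5·6^5 + 5·6^4 + 5·6^3 + 5·6^2 + 5·6 + 5  →[6↦7]→  5·7^7 + 5·7^5 + 5·7^4 + 5·7^3 + 5·7^2 + 5·7 + 5 = 4215755  −1 ⇒ G_5=4215754

279935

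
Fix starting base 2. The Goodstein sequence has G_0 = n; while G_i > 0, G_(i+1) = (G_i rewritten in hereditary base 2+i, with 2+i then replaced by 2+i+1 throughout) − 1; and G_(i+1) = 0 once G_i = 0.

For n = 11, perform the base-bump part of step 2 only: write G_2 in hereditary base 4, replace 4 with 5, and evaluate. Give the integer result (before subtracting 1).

15628

step 0: 11 = 2^(2 + 1) + 2 + 1; sub 3 for 2: 3^(3 + 1) + 3 + 1; = 85; G_1 = 85−1 = 84
step 1: 84 = 3^(3 + 1) + 3; sub 4 for 3: 4^(4 + 1) + 4; = 1028; G_2 = 1028−1 = 1027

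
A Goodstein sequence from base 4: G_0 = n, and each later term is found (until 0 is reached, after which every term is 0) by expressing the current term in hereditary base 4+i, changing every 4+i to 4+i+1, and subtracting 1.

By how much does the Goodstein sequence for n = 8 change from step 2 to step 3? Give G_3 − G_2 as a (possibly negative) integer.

0

i=0: 8 = 2·4 (b=4); 4→5: 2·5 = 10; 10−1 = 9
i=1: 9 = 5 + 4 (b=5); 5→6: 6 + 4 = 10; 10−1 = 9
i=2: 9 = 6 + 3 (b=6); 6→7: 7 + 3 = 10; 10−1 = 9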